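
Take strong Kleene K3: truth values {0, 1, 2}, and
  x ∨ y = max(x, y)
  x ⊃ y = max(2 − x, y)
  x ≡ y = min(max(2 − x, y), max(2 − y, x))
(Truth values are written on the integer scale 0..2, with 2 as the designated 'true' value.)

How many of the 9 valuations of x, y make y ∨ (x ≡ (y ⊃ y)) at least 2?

x = 0, y = 0 ↦ 0  <
x = 0, y = 1 ↦ 1  <
x = 0, y = 2 ↦ 2  ≥
x = 1, y = 0 ↦ 1  <
x = 1, y = 1 ↦ 1  <
x = 1, y = 2 ↦ 2  ≥
x = 2, y = 0 ↦ 2  ≥
x = 2, y = 1 ↦ 1  <
x = 2, y = 2 ↦ 2  ≥
So 4 of the 9 assignments meet the threshold.

4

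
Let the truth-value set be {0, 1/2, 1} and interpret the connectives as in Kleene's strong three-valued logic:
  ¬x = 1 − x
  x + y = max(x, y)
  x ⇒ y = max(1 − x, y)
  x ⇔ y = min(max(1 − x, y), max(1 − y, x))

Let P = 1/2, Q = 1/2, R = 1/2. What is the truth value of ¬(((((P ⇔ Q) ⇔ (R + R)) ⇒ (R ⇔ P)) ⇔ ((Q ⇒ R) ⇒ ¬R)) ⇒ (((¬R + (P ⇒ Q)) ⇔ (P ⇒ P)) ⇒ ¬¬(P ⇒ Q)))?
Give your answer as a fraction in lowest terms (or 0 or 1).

1/2

P ⇔ Q = 1/2 ⇔ 1/2 = 1/2
R + R = 1/2 + 1/2 = 1/2
(P ⇔ Q) ⇔ (R + R) = 1/2 ⇔ 1/2 = 1/2
R ⇔ P = 1/2 ⇔ 1/2 = 1/2
((P ⇔ Q) ⇔ (R + R)) ⇒ (R ⇔ P) = 1/2 ⇒ 1/2 = 1/2
Q ⇒ R = 1/2 ⇒ 1/2 = 1/2
¬R = ¬1/2 = 1/2
(Q ⇒ R) ⇒ ¬R = 1/2 ⇒ 1/2 = 1/2
(((P ⇔ Q) ⇔ (R + R)) ⇒ (R ⇔ P)) ⇔ ((Q ⇒ R) ⇒ ¬R) = 1/2 ⇔ 1/2 = 1/2
¬R = ¬1/2 = 1/2
P ⇒ Q = 1/2 ⇒ 1/2 = 1/2
¬R + (P ⇒ Q) = 1/2 + 1/2 = 1/2
P ⇒ P = 1/2 ⇒ 1/2 = 1/2
(¬R + (P ⇒ Q)) ⇔ (P ⇒ P) = 1/2 ⇔ 1/2 = 1/2
P ⇒ Q = 1/2 ⇒ 1/2 = 1/2
¬(P ⇒ Q) = ¬1/2 = 1/2
¬¬(P ⇒ Q) = ¬1/2 = 1/2
((¬R + (P ⇒ Q)) ⇔ (P ⇒ P)) ⇒ ¬¬(P ⇒ Q) = 1/2 ⇒ 1/2 = 1/2
((((P ⇔ Q) ⇔ (R + R)) ⇒ (R ⇔ P)) ⇔ ((Q ⇒ R) ⇒ ¬R)) ⇒ (((¬R + (P ⇒ Q)) ⇔ (P ⇒ P)) ⇒ ¬¬(P ⇒ Q)) = 1/2 ⇒ 1/2 = 1/2
¬(((((P ⇔ Q) ⇔ (R + R)) ⇒ (R ⇔ P)) ⇔ ((Q ⇒ R) ⇒ ¬R)) ⇒ (((¬R + (P ⇒ Q)) ⇔ (P ⇒ P)) ⇒ ¬¬(P ⇒ Q))) = ¬1/2 = 1/2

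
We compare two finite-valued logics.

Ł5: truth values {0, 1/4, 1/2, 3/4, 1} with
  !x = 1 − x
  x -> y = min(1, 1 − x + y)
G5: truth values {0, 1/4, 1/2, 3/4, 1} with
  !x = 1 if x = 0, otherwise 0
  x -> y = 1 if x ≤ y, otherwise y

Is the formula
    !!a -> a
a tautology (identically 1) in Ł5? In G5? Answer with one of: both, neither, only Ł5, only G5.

only Ł5

In Ł5: every assignment gives 1 — tautology.
In G5: at a = 1/4 the value is 1/4 — not a tautology.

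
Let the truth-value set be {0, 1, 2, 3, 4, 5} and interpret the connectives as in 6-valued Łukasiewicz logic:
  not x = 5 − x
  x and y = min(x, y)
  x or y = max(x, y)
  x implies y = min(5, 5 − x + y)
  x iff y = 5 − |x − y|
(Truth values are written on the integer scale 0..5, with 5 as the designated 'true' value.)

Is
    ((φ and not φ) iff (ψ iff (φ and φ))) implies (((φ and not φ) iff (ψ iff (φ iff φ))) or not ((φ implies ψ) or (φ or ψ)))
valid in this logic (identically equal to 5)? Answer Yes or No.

No

Counterexample: take φ = 0, ψ = 3.
not φ = not 0 = 5
φ and not φ = 0 and 5 = 0
φ and φ = 0 and 0 = 0
ψ iff (φ and φ) = 3 iff 0 = 2
(φ and not φ) iff (ψ iff (φ and φ)) = 0 iff 2 = 3
not φ = not 0 = 5
φ and not φ = 0 and 5 = 0
φ iff φ = 0 iff 0 = 5
ψ iff (φ iff φ) = 3 iff 5 = 3
(φ and not φ) iff (ψ iff (φ iff φ)) = 0 iff 3 = 2
φ implies ψ = 0 implies 3 = 5
φ or ψ = 0 or 3 = 3
(φ implies ψ) or (φ or ψ) = 5 or 3 = 5
not ((φ implies ψ) or (φ or ψ)) = not 5 = 0
((φ and not φ) iff (ψ iff (φ iff φ))) or not ((φ implies ψ) or (φ or ψ)) = 2 or 0 = 2
((φ and not φ) iff (ψ iff (φ and φ))) implies (((φ and not φ) iff (ψ iff (φ iff φ))) or not ((φ implies ψ) or (φ or ψ))) = 3 implies 2 = 4
This gives 4 ≠ 5.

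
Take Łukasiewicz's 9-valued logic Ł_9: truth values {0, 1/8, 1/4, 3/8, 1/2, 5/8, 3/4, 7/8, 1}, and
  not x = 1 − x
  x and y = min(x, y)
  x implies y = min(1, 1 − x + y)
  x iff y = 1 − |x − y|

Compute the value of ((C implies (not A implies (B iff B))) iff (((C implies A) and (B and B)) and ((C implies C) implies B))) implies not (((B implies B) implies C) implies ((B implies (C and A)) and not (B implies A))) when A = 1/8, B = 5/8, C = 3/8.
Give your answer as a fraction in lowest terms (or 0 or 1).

3/8

not A = not 1/8 = 7/8
B iff B = 5/8 iff 5/8 = 1
not A implies (B iff B) = 7/8 implies 1 = 1
C implies (not A implies (B iff B)) = 3/8 implies 1 = 1
C implies A = 3/8 implies 1/8 = 3/4
B and B = 5/8 and 5/8 = 5/8
(C implies A) and (B and B) = 3/4 and 5/8 = 5/8
C implies C = 3/8 implies 3/8 = 1
(C implies C) implies B = 1 implies 5/8 = 5/8
((C implies A) and (B and B)) and ((C implies C) implies B) = 5/8 and 5/8 = 5/8
(C implies (not A implies (B iff B))) iff (((C implies A) and (B and B)) and ((C implies C) implies B)) = 1 iff 5/8 = 5/8
B implies B = 5/8 implies 5/8 = 1
(B implies B) implies C = 1 implies 3/8 = 3/8
C and A = 3/8 and 1/8 = 1/8
B implies (C and A) = 5/8 implies 1/8 = 1/2
B implies A = 5/8 implies 1/8 = 1/2
not (B implies A) = not 1/2 = 1/2
(B implies (C and A)) and not (B implies A) = 1/2 and 1/2 = 1/2
((B implies B) implies C) implies ((B implies (C and A)) and not (B implies A)) = 3/8 implies 1/2 = 1
not (((B implies B) implies C) implies ((B implies (C and A)) and not (B implies A))) = not 1 = 0
((C implies (not A implies (B iff B))) iff (((C implies A) and (B and B)) and ((C implies C) implies B))) implies not (((B implies B) implies C) implies ((B implies (C and A)) and not (B implies A))) = 5/8 implies 0 = 3/8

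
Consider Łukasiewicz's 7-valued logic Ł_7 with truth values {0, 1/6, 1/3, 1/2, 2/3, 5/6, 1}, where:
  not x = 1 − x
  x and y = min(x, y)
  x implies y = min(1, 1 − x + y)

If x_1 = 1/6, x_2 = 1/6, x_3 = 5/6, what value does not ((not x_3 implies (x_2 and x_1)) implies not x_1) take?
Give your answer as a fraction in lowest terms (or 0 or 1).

1/6

not x_3 = not 5/6 = 1/6
x_2 and x_1 = 1/6 and 1/6 = 1/6
not x_3 implies (x_2 and x_1) = 1/6 implies 1/6 = 1
not x_1 = not 1/6 = 5/6
(not x_3 implies (x_2 and x_1)) implies not x_1 = 1 implies 5/6 = 5/6
not ((not x_3 implies (x_2 and x_1)) implies not x_1) = not 5/6 = 1/6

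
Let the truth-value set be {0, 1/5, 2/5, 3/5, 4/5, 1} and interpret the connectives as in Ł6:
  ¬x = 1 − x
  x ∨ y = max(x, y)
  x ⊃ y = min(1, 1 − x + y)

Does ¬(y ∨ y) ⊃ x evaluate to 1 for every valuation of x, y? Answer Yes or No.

No

Counterexample: take x = 0, y = 0.
y ∨ y = 0 ∨ 0 = 0
¬(y ∨ y) = ¬0 = 1
¬(y ∨ y) ⊃ x = 1 ⊃ 0 = 0
This gives 0 ≠ 1.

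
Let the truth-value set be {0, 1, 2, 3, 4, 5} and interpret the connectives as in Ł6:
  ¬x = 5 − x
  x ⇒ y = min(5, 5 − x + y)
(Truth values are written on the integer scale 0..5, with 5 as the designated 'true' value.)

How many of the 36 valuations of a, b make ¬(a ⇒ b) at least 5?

1

value 5: 1 assignment (counts)
value 4: 2 assignments
value 3: 3 assignments
value 2: 4 assignments
value 1: 5 assignments
value 0: 21 assignments
So 1 of the 36 assignments meets the threshold.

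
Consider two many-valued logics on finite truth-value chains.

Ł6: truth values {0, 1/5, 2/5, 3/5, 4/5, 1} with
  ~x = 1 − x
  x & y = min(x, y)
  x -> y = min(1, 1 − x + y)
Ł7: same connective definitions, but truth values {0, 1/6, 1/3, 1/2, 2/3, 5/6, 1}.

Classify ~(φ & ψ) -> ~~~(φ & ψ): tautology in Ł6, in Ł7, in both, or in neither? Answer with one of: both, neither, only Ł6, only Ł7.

In Ł6: every assignment gives 1 — tautology.
In Ł7: every assignment gives 1 — tautology.

both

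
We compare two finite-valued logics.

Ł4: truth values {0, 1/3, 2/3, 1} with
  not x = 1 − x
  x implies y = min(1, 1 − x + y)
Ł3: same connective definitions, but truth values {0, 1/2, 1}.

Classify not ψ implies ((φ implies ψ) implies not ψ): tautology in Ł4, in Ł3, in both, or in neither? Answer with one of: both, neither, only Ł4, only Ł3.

In Ł4: every assignment gives 1 — tautology.
In Ł3: every assignment gives 1 — tautology.

both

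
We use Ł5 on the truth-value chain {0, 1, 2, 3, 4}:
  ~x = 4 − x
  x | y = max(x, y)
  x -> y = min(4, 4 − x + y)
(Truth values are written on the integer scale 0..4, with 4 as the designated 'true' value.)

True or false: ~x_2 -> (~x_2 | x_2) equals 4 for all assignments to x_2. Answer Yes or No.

Yes

x_2 = 0 ↦ 4
x_2 = 1 ↦ 4
x_2 = 2 ↦ 4
x_2 = 3 ↦ 4
x_2 = 4 ↦ 4
Every assignment gives a value ≥ 4.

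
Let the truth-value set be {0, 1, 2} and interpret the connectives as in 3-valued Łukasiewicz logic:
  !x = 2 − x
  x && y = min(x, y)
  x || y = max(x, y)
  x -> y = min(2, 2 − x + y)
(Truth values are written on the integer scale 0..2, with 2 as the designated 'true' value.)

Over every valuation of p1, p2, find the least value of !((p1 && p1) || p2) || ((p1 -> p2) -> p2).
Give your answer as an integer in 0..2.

Take p1 = 0, p2 = 1:
p1 && p1 = 0 && 0 = 0
(p1 && p1) || p2 = 0 || 1 = 1
!((p1 && p1) || p2) = !1 = 1
p1 -> p2 = 0 -> 1 = 2
(p1 -> p2) -> p2 = 2 -> 1 = 1
!((p1 && p1) || p2) || ((p1 -> p2) -> p2) = 1 || 1 = 1
No assignment yields a value below 1, so this is the minimum.

1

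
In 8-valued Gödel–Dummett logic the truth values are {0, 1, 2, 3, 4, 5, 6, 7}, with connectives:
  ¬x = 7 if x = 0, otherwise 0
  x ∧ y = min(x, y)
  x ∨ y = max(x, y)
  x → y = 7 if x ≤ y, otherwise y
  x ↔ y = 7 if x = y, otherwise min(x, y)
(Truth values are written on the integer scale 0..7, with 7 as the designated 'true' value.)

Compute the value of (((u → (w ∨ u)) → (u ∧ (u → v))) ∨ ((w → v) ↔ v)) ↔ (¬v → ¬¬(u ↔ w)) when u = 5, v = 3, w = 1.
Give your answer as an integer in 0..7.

3

w ∨ u = 1 ∨ 5 = 5
u → (w ∨ u) = 5 → 5 = 7
u → v = 5 → 3 = 3
u ∧ (u → v) = 5 ∧ 3 = 3
(u → (w ∨ u)) → (u ∧ (u → v)) = 7 → 3 = 3
w → v = 1 → 3 = 7
(w → v) ↔ v = 7 ↔ 3 = 3
((u → (w ∨ u)) → (u ∧ (u → v))) ∨ ((w → v) ↔ v) = 3 ∨ 3 = 3
¬v = ¬3 = 0
u ↔ w = 5 ↔ 1 = 1
¬(u ↔ w) = ¬1 = 0
¬¬(u ↔ w) = ¬0 = 7
¬v → ¬¬(u ↔ w) = 0 → 7 = 7
(((u → (w ∨ u)) → (u ∧ (u → v))) ∨ ((w → v) ↔ v)) ↔ (¬v → ¬¬(u ↔ w)) = 3 ↔ 7 = 3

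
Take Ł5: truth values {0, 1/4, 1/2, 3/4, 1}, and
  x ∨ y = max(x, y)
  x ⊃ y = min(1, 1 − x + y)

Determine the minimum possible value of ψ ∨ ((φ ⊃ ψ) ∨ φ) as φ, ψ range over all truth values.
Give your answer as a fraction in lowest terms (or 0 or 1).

Take φ = 1/2, ψ = 0:
φ ⊃ ψ = 1/2 ⊃ 0 = 1/2
(φ ⊃ ψ) ∨ φ = 1/2 ∨ 1/2 = 1/2
ψ ∨ ((φ ⊃ ψ) ∨ φ) = 0 ∨ 1/2 = 1/2
No assignment yields a value below 1/2, so this is the minimum.

1/2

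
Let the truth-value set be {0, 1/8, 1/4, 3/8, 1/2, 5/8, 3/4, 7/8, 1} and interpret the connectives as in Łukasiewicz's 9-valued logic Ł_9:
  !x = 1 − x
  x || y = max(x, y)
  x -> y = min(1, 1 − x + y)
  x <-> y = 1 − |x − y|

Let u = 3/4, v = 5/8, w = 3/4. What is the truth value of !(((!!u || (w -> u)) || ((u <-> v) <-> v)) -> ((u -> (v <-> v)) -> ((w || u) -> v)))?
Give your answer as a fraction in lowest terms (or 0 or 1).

1/8

!u = !3/4 = 1/4
!!u = !1/4 = 3/4
w -> u = 3/4 -> 3/4 = 1
!!u || (w -> u) = 3/4 || 1 = 1
u <-> v = 3/4 <-> 5/8 = 7/8
(u <-> v) <-> v = 7/8 <-> 5/8 = 3/4
(!!u || (w -> u)) || ((u <-> v) <-> v) = 1 || 3/4 = 1
v <-> v = 5/8 <-> 5/8 = 1
u -> (v <-> v) = 3/4 -> 1 = 1
w || u = 3/4 || 3/4 = 3/4
(w || u) -> v = 3/4 -> 5/8 = 7/8
(u -> (v <-> v)) -> ((w || u) -> v) = 1 -> 7/8 = 7/8
((!!u || (w -> u)) || ((u <-> v) <-> v)) -> ((u -> (v <-> v)) -> ((w || u) -> v)) = 1 -> 7/8 = 7/8
!(((!!u || (w -> u)) || ((u <-> v) <-> v)) -> ((u -> (v <-> v)) -> ((w || u) -> v))) = !7/8 = 1/8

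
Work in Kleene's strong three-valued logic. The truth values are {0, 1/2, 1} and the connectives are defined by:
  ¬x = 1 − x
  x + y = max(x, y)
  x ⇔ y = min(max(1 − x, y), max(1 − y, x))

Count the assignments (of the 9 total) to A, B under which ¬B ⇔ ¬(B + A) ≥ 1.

A = 0, B = 0 ↦ 1  ≥
A = 0, B = 1/2 ↦ 1/2  <
A = 0, B = 1 ↦ 1  ≥
A = 1/2, B = 0 ↦ 1/2  <
A = 1/2, B = 1/2 ↦ 1/2  <
A = 1/2, B = 1 ↦ 1  ≥
A = 1, B = 0 ↦ 0  <
A = 1, B = 1/2 ↦ 1/2  <
A = 1, B = 1 ↦ 1  ≥
So 4 of the 9 assignments meet the threshold.

4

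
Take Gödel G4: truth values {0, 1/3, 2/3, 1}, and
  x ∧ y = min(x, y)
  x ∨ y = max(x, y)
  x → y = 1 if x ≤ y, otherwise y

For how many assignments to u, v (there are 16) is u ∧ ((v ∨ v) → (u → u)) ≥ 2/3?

u = 0, v = 0 ↦ 0  <
u = 0, v = 1/3 ↦ 0  <
u = 0, v = 2/3 ↦ 0  <
u = 0, v = 1 ↦ 0  <
u = 1/3, v = 0 ↦ 1/3  <
u = 1/3, v = 1/3 ↦ 1/3  <
u = 1/3, v = 2/3 ↦ 1/3  <
u = 1/3, v = 1 ↦ 1/3  <
u = 2/3, v = 0 ↦ 2/3  ≥
u = 2/3, v = 1/3 ↦ 2/3  ≥
u = 2/3, v = 2/3 ↦ 2/3  ≥
u = 2/3, v = 1 ↦ 2/3  ≥
u = 1, v = 0 ↦ 1  ≥
u = 1, v = 1/3 ↦ 1  ≥
u = 1, v = 2/3 ↦ 1  ≥
u = 1, v = 1 ↦ 1  ≥
So 8 of the 16 assignments meet the threshold.

8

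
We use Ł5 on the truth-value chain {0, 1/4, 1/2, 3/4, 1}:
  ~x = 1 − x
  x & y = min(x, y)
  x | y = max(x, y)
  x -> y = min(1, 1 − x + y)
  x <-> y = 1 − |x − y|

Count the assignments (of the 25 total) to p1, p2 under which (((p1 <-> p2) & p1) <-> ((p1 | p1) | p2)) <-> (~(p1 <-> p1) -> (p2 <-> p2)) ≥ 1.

9

value 1: 9 assignments (counts)
value 3/4: 6 assignments
value 1/2: 5 assignments
value 1/4: 3 assignments
value 0: 2 assignments
So 9 of the 25 assignments meet the threshold.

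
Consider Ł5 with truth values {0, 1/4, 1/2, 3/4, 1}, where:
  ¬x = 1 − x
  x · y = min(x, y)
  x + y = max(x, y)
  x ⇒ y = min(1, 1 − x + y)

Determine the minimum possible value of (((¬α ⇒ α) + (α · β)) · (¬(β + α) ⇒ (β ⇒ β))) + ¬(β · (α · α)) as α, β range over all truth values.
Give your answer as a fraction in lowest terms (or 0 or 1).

Take α = 1/4, β = 1/4:
¬α = ¬1/4 = 3/4
¬α ⇒ α = 3/4 ⇒ 1/4 = 1/2
α · β = 1/4 · 1/4 = 1/4
(¬α ⇒ α) + (α · β) = 1/2 + 1/4 = 1/2
β + α = 1/4 + 1/4 = 1/4
¬(β + α) = ¬1/4 = 3/4
β ⇒ β = 1/4 ⇒ 1/4 = 1
¬(β + α) ⇒ (β ⇒ β) = 3/4 ⇒ 1 = 1
((¬α ⇒ α) + (α · β)) · (¬(β + α) ⇒ (β ⇒ β)) = 1/2 · 1 = 1/2
α · α = 1/4 · 1/4 = 1/4
β · (α · α) = 1/4 · 1/4 = 1/4
¬(β · (α · α)) = ¬1/4 = 3/4
(((¬α ⇒ α) + (α · β)) · (¬(β + α) ⇒ (β ⇒ β))) + ¬(β · (α · α)) = 1/2 + 3/4 = 3/4
No assignment yields a value below 3/4, so this is the minimum.

3/4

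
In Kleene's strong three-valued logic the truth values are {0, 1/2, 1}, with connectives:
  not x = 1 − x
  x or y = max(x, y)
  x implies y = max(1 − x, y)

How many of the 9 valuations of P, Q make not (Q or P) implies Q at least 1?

5

P = 0, Q = 0 ↦ 0  <
P = 0, Q = 1/2 ↦ 1/2  <
P = 0, Q = 1 ↦ 1  ≥
P = 1/2, Q = 0 ↦ 1/2  <
P = 1/2, Q = 1/2 ↦ 1/2  <
P = 1/2, Q = 1 ↦ 1  ≥
P = 1, Q = 0 ↦ 1  ≥
P = 1, Q = 1/2 ↦ 1  ≥
P = 1, Q = 1 ↦ 1  ≥
So 5 of the 9 assignments meet the threshold.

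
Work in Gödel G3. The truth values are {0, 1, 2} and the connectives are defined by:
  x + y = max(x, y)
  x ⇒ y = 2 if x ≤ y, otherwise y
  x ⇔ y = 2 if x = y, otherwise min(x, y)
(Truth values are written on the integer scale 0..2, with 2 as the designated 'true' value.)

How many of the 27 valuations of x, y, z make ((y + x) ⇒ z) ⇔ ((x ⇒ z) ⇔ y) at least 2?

value 2: 8 assignments (counts)
value 1: 8 assignments
value 0: 11 assignments
So 8 of the 27 assignments meet the threshold.

8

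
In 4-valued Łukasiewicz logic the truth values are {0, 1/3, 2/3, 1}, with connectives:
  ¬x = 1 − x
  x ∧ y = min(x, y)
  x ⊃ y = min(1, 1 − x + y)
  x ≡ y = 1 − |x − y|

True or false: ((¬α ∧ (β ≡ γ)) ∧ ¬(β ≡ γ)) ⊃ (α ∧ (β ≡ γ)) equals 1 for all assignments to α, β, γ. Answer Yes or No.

No

Counterexample: take α = 0, β = 0, γ = 1/3.
¬α = ¬0 = 1
β ≡ γ = 0 ≡ 1/3 = 2/3
¬α ∧ (β ≡ γ) = 1 ∧ 2/3 = 2/3
β ≡ γ = 0 ≡ 1/3 = 2/3
¬(β ≡ γ) = ¬2/3 = 1/3
(¬α ∧ (β ≡ γ)) ∧ ¬(β ≡ γ) = 2/3 ∧ 1/3 = 1/3
β ≡ γ = 0 ≡ 1/3 = 2/3
α ∧ (β ≡ γ) = 0 ∧ 2/3 = 0
((¬α ∧ (β ≡ γ)) ∧ ¬(β ≡ γ)) ⊃ (α ∧ (β ≡ γ)) = 1/3 ⊃ 0 = 2/3
This gives 2/3 ≠ 1.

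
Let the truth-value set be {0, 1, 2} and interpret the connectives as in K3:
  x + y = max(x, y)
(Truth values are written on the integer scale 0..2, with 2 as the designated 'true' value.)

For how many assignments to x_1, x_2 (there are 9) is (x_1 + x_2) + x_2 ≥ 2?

5

x_1 = 0, x_2 = 0 ↦ 0  <
x_1 = 0, x_2 = 1 ↦ 1  <
x_1 = 0, x_2 = 2 ↦ 2  ≥
x_1 = 1, x_2 = 0 ↦ 1  <
x_1 = 1, x_2 = 1 ↦ 1  <
x_1 = 1, x_2 = 2 ↦ 2  ≥
x_1 = 2, x_2 = 0 ↦ 2  ≥
x_1 = 2, x_2 = 1 ↦ 2  ≥
x_1 = 2, x_2 = 2 ↦ 2  ≥
So 5 of the 9 assignments meet the threshold.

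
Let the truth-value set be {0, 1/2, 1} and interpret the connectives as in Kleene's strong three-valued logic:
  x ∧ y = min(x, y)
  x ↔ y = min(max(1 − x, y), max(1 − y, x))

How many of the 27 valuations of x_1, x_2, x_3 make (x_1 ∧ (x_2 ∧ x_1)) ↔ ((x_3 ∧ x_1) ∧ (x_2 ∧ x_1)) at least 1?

value 1: 16 assignments (counts)
value 1/2: 10 assignments
value 0: 1 assignment
So 16 of the 27 assignments meet the threshold.

16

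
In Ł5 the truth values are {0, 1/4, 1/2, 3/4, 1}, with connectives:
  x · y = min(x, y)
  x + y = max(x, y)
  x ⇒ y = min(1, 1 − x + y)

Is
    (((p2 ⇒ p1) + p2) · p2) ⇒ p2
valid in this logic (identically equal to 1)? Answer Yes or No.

At p1 = 3/4, p2 = 3/4, for instance:
p2 ⇒ p1 = 3/4 ⇒ 3/4 = 1
(p2 ⇒ p1) + p2 = 1 + 3/4 = 1
((p2 ⇒ p1) + p2) · p2 = 1 · 3/4 = 3/4
(((p2 ⇒ p1) + p2) · p2) ⇒ p2 = 3/4 ⇒ 3/4 = 1
and checking the remaining 24 assignments likewise gives ≥ 1 in every case.

Yes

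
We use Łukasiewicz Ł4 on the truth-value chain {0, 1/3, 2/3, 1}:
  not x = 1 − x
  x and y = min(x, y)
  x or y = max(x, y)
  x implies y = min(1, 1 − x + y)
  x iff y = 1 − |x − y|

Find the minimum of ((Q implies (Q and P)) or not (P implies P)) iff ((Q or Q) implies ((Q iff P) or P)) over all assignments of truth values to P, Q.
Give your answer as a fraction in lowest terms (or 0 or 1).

2/3

Take P = 0, Q = 1/3:
Q and P = 1/3 and 0 = 0
Q implies (Q and P) = 1/3 implies 0 = 2/3
P implies P = 0 implies 0 = 1
not (P implies P) = not 1 = 0
(Q implies (Q and P)) or not (P implies P) = 2/3 or 0 = 2/3
Q or Q = 1/3 or 1/3 = 1/3
Q iff P = 1/3 iff 0 = 2/3
(Q iff P) or P = 2/3 or 0 = 2/3
(Q or Q) implies ((Q iff P) or P) = 1/3 implies 2/3 = 1
((Q implies (Q and P)) or not (P implies P)) iff ((Q or Q) implies ((Q iff P) or P)) = 2/3 iff 1 = 2/3
No assignment yields a value below 2/3, so this is the minimum.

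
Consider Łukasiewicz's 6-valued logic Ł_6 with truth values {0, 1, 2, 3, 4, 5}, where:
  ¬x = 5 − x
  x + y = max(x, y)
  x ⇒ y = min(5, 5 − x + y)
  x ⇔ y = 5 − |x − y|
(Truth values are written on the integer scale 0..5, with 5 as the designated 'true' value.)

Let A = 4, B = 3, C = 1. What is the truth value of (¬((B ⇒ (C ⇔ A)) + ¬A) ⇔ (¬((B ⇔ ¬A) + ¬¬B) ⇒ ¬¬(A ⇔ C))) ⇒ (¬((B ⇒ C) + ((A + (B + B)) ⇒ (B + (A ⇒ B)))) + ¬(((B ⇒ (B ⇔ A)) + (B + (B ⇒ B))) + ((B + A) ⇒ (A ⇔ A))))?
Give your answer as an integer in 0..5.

C ⇔ A = 1 ⇔ 4 = 2
B ⇒ (C ⇔ A) = 3 ⇒ 2 = 4
¬A = ¬4 = 1
(B ⇒ (C ⇔ A)) + ¬A = 4 + 1 = 4
¬((B ⇒ (C ⇔ A)) + ¬A) = ¬4 = 1
¬A = ¬4 = 1
B ⇔ ¬A = 3 ⇔ 1 = 3
¬B = ¬3 = 2
¬¬B = ¬2 = 3
(B ⇔ ¬A) + ¬¬B = 3 + 3 = 3
¬((B ⇔ ¬A) + ¬¬B) = ¬3 = 2
A ⇔ C = 4 ⇔ 1 = 2
¬(A ⇔ C) = ¬2 = 3
¬¬(A ⇔ C) = ¬3 = 2
¬((B ⇔ ¬A) + ¬¬B) ⇒ ¬¬(A ⇔ C) = 2 ⇒ 2 = 5
¬((B ⇒ (C ⇔ A)) + ¬A) ⇔ (¬((B ⇔ ¬A) + ¬¬B) ⇒ ¬¬(A ⇔ C)) = 1 ⇔ 5 = 1
B ⇒ C = 3 ⇒ 1 = 3
B + B = 3 + 3 = 3
A + (B + B) = 4 + 3 = 4
A ⇒ B = 4 ⇒ 3 = 4
B + (A ⇒ B) = 3 + 4 = 4
(A + (B + B)) ⇒ (B + (A ⇒ B)) = 4 ⇒ 4 = 5
(B ⇒ C) + ((A + (B + B)) ⇒ (B + (A ⇒ B))) = 3 + 5 = 5
¬((B ⇒ C) + ((A + (B + B)) ⇒ (B + (A ⇒ B)))) = ¬5 = 0
B ⇔ A = 3 ⇔ 4 = 4
B ⇒ (B ⇔ A) = 3 ⇒ 4 = 5
B ⇒ B = 3 ⇒ 3 = 5
B + (B ⇒ B) = 3 + 5 = 5
(B ⇒ (B ⇔ A)) + (B + (B ⇒ B)) = 5 + 5 = 5
B + A = 3 + 4 = 4
A ⇔ A = 4 ⇔ 4 = 5
(B + A) ⇒ (A ⇔ A) = 4 ⇒ 5 = 5
((B ⇒ (B ⇔ A)) + (B + (B ⇒ B))) + ((B + A) ⇒ (A ⇔ A)) = 5 + 5 = 5
¬(((B ⇒ (B ⇔ A)) + (B + (B ⇒ B))) + ((B + A) ⇒ (A ⇔ A))) = ¬5 = 0
¬((B ⇒ C) + ((A + (B + B)) ⇒ (B + (A ⇒ B)))) + ¬(((B ⇒ (B ⇔ A)) + (B + (B ⇒ B))) + ((B + A) ⇒ (A ⇔ A))) = 0 + 0 = 0
(¬((B ⇒ (C ⇔ A)) + ¬A) ⇔ (¬((B ⇔ ¬A) + ¬¬B) ⇒ ¬¬(A ⇔ C))) ⇒ (¬((B ⇒ C) + ((A + (B + B)) ⇒ (B + (A ⇒ B)))) + ¬(((B ⇒ (B ⇔ A)) + (B + (B ⇒ B))) + ((B + A) ⇒ (A ⇔ A)))) = 1 ⇒ 0 = 4

4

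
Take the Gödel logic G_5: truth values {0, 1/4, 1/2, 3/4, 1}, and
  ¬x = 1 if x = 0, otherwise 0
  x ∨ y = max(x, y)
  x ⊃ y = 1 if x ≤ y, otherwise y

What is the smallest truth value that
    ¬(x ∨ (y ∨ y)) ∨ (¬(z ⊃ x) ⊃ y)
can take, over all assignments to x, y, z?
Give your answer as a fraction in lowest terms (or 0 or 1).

Take x = 0, y = 1/4, z = 1/4:
y ∨ y = 1/4 ∨ 1/4 = 1/4
x ∨ (y ∨ y) = 0 ∨ 1/4 = 1/4
¬(x ∨ (y ∨ y)) = ¬1/4 = 0
z ⊃ x = 1/4 ⊃ 0 = 0
¬(z ⊃ x) = ¬0 = 1
¬(z ⊃ x) ⊃ y = 1 ⊃ 1/4 = 1/4
¬(x ∨ (y ∨ y)) ∨ (¬(z ⊃ x) ⊃ y) = 0 ∨ 1/4 = 1/4
No assignment yields a value below 1/4, so this is the minimum.

1/4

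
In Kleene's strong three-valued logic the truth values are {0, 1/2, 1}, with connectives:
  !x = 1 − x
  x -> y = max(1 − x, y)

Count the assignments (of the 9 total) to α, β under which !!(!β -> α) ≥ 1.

5

α = 0, β = 0 ↦ 0  <
α = 0, β = 1/2 ↦ 1/2  <
α = 0, β = 1 ↦ 1  ≥
α = 1/2, β = 0 ↦ 1/2  <
α = 1/2, β = 1/2 ↦ 1/2  <
α = 1/2, β = 1 ↦ 1  ≥
α = 1, β = 0 ↦ 1  ≥
α = 1, β = 1/2 ↦ 1  ≥
α = 1, β = 1 ↦ 1  ≥
So 5 of the 9 assignments meet the threshold.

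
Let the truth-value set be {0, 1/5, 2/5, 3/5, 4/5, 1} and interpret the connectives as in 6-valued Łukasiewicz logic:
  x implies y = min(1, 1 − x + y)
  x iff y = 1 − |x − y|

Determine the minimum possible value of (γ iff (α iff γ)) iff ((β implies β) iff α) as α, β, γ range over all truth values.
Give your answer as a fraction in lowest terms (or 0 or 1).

Take α = 0, β = 0, γ = 2/5:
α iff γ = 0 iff 2/5 = 3/5
γ iff (α iff γ) = 2/5 iff 3/5 = 4/5
β implies β = 0 implies 0 = 1
(β implies β) iff α = 1 iff 0 = 0
(γ iff (α iff γ)) iff ((β implies β) iff α) = 4/5 iff 0 = 1/5
No assignment yields a value below 1/5, so this is the minimum.

1/5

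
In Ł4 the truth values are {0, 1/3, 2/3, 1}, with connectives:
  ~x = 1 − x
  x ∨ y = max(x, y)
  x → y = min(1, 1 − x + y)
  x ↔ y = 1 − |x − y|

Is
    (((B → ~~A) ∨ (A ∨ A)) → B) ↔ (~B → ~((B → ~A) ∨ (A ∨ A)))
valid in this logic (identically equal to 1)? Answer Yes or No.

Counterexample: take A = 0, B = 1/3.
~A = ~0 = 1
~~A = ~1 = 0
B → ~~A = 1/3 → 0 = 2/3
A ∨ A = 0 ∨ 0 = 0
(B → ~~A) ∨ (A ∨ A) = 2/3 ∨ 0 = 2/3
((B → ~~A) ∨ (A ∨ A)) → B = 2/3 → 1/3 = 2/3
~B = ~1/3 = 2/3
~A = ~0 = 1
B → ~A = 1/3 → 1 = 1
A ∨ A = 0 ∨ 0 = 0
(B → ~A) ∨ (A ∨ A) = 1 ∨ 0 = 1
~((B → ~A) ∨ (A ∨ A)) = ~1 = 0
~B → ~((B → ~A) ∨ (A ∨ A)) = 2/3 → 0 = 1/3
(((B → ~~A) ∨ (A ∨ A)) → B) ↔ (~B → ~((B → ~A) ∨ (A ∨ A))) = 2/3 ↔ 1/3 = 2/3
This gives 2/3 ≠ 1.

No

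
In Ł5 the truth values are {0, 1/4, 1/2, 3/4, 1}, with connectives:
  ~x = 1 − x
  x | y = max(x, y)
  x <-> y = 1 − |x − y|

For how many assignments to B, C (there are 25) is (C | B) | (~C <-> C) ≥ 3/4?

value 1: 13 assignments (counts)
value 3/4: 6 assignments (counts)
value 1/2: 4 assignments
value 1/4: 1 assignment
value 0: 1 assignment
So 19 of the 25 assignments meet the threshold.

19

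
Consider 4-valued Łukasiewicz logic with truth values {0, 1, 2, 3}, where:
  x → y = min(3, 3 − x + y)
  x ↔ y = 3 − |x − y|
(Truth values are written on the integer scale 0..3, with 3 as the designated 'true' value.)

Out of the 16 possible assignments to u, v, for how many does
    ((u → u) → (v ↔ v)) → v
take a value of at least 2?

8

u = 0, v = 0 ↦ 0  <
u = 0, v = 1 ↦ 1  <
u = 0, v = 2 ↦ 2  ≥
u = 0, v = 3 ↦ 3  ≥
u = 1, v = 0 ↦ 0  <
u = 1, v = 1 ↦ 1  <
u = 1, v = 2 ↦ 2  ≥
u = 1, v = 3 ↦ 3  ≥
u = 2, v = 0 ↦ 0  <
u = 2, v = 1 ↦ 1  <
u = 2, v = 2 ↦ 2  ≥
u = 2, v = 3 ↦ 3  ≥
u = 3, v = 0 ↦ 0  <
u = 3, v = 1 ↦ 1  <
u = 3, v = 2 ↦ 2  ≥
u = 3, v = 3 ↦ 3  ≥
So 8 of the 16 assignments meet the threshold.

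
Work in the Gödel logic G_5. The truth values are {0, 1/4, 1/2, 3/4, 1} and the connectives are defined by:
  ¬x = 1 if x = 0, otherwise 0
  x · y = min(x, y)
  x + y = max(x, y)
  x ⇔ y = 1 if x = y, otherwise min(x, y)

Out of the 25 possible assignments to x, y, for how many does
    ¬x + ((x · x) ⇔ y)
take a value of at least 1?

value 1: 9 assignments (counts)
value 3/4: 2 assignments
value 1/2: 4 assignments
value 1/4: 6 assignments
value 0: 4 assignments
So 9 of the 25 assignments meet the threshold.

9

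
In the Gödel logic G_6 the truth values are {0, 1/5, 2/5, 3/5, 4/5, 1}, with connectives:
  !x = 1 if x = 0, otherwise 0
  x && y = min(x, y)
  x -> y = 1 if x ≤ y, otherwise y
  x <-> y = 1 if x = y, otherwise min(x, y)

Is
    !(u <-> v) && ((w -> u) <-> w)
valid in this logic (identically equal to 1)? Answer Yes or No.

Counterexample: take u = 0, v = 0, w = 0.
u <-> v = 0 <-> 0 = 1
!(u <-> v) = !1 = 0
w -> u = 0 -> 0 = 1
(w -> u) <-> w = 1 <-> 0 = 0
!(u <-> v) && ((w -> u) <-> w) = 0 && 0 = 0
This gives 0 ≠ 1.

No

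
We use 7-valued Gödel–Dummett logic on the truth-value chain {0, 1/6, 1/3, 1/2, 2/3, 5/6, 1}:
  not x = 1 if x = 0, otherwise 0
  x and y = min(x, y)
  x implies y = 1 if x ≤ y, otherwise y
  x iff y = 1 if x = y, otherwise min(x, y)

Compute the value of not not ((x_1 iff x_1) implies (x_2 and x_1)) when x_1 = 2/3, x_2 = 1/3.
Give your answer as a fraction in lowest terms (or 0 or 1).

1

x_1 iff x_1 = 2/3 iff 2/3 = 1
x_2 and x_1 = 1/3 and 2/3 = 1/3
(x_1 iff x_1) implies (x_2 and x_1) = 1 implies 1/3 = 1/3
not ((x_1 iff x_1) implies (x_2 and x_1)) = not 1/3 = 0
not not ((x_1 iff x_1) implies (x_2 and x_1)) = not 0 = 1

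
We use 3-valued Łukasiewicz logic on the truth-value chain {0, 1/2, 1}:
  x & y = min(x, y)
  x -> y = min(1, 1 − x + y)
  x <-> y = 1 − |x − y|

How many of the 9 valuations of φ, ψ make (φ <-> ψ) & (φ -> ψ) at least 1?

φ = 0, ψ = 0 ↦ 1  ≥
φ = 0, ψ = 1/2 ↦ 1/2  <
φ = 0, ψ = 1 ↦ 0  <
φ = 1/2, ψ = 0 ↦ 1/2  <
φ = 1/2, ψ = 1/2 ↦ 1  ≥
φ = 1/2, ψ = 1 ↦ 1/2  <
φ = 1, ψ = 0 ↦ 0  <
φ = 1, ψ = 1/2 ↦ 1/2  <
φ = 1, ψ = 1 ↦ 1  ≥
So 3 of the 9 assignments meet the threshold.

3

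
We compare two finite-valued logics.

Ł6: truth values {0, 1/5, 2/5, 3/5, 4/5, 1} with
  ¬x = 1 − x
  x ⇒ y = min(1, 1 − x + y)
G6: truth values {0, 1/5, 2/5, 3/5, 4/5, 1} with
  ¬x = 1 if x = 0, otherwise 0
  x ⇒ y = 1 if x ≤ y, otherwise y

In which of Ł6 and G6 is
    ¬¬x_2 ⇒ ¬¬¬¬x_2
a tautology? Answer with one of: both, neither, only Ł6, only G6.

In Ł6: every assignment gives 1 — tautology.
In G6: every assignment gives 1 — tautology.

both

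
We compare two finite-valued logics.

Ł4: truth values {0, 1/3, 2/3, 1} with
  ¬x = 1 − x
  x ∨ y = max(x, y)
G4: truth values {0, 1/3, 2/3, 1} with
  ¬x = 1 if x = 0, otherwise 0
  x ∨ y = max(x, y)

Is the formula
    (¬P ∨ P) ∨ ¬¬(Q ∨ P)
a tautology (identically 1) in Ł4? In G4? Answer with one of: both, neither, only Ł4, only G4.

In Ł4: at P = 1/3, Q = 0 the value is 2/3 — not a tautology.
In G4: every assignment gives 1 — tautology.

only G4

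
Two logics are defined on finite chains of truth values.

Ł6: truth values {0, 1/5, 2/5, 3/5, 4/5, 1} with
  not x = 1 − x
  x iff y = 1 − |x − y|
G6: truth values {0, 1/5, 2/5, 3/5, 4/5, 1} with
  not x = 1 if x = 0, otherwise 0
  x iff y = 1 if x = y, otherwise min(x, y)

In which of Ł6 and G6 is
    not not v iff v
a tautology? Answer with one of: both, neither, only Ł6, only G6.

In Ł6: every assignment gives 1 — tautology.
In G6: at v = 1/5 the value is 1/5 — not a tautology.

only Ł6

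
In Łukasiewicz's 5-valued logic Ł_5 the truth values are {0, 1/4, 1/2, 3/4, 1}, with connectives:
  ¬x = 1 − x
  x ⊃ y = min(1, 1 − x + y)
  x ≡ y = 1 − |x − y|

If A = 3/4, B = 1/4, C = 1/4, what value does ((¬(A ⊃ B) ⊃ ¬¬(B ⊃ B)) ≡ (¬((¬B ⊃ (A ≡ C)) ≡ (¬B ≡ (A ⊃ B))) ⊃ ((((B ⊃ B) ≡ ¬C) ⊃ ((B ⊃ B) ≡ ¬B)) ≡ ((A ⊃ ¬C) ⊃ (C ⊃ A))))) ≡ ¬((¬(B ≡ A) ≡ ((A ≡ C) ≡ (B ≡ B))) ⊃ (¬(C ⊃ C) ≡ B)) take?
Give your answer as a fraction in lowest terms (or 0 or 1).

A ⊃ B = 3/4 ⊃ 1/4 = 1/2
¬(A ⊃ B) = ¬1/2 = 1/2
B ⊃ B = 1/4 ⊃ 1/4 = 1
¬(B ⊃ B) = ¬1 = 0
¬¬(B ⊃ B) = ¬0 = 1
¬(A ⊃ B) ⊃ ¬¬(B ⊃ B) = 1/2 ⊃ 1 = 1
¬B = ¬1/4 = 3/4
A ≡ C = 3/4 ≡ 1/4 = 1/2
¬B ⊃ (A ≡ C) = 3/4 ⊃ 1/2 = 3/4
¬B = ¬1/4 = 3/4
A ⊃ B = 3/4 ⊃ 1/4 = 1/2
¬B ≡ (A ⊃ B) = 3/4 ≡ 1/2 = 3/4
(¬B ⊃ (A ≡ C)) ≡ (¬B ≡ (A ⊃ B)) = 3/4 ≡ 3/4 = 1
¬((¬B ⊃ (A ≡ C)) ≡ (¬B ≡ (A ⊃ B))) = ¬1 = 0
B ⊃ B = 1/4 ⊃ 1/4 = 1
¬C = ¬1/4 = 3/4
(B ⊃ B) ≡ ¬C = 1 ≡ 3/4 = 3/4
B ⊃ B = 1/4 ⊃ 1/4 = 1
¬B = ¬1/4 = 3/4
(B ⊃ B) ≡ ¬B = 1 ≡ 3/4 = 3/4
((B ⊃ B) ≡ ¬C) ⊃ ((B ⊃ B) ≡ ¬B) = 3/4 ⊃ 3/4 = 1
¬C = ¬1/4 = 3/4
A ⊃ ¬C = 3/4 ⊃ 3/4 = 1
C ⊃ A = 1/4 ⊃ 3/4 = 1
(A ⊃ ¬C) ⊃ (C ⊃ A) = 1 ⊃ 1 = 1
(((B ⊃ B) ≡ ¬C) ⊃ ((B ⊃ B) ≡ ¬B)) ≡ ((A ⊃ ¬C) ⊃ (C ⊃ A)) = 1 ≡ 1 = 1
¬((¬B ⊃ (A ≡ C)) ≡ (¬B ≡ (A ⊃ B))) ⊃ ((((B ⊃ B) ≡ ¬C) ⊃ ((B ⊃ B) ≡ ¬B)) ≡ ((A ⊃ ¬C) ⊃ (C ⊃ A))) = 0 ⊃ 1 = 1
(¬(A ⊃ B) ⊃ ¬¬(B ⊃ B)) ≡ (¬((¬B ⊃ (A ≡ C)) ≡ (¬B ≡ (A ⊃ B))) ⊃ ((((B ⊃ B) ≡ ¬C) ⊃ ((B ⊃ B) ≡ ¬B)) ≡ ((A ⊃ ¬C) ⊃ (C ⊃ A)))) = 1 ≡ 1 = 1
B ≡ A = 1/4 ≡ 3/4 = 1/2
¬(B ≡ A) = ¬1/2 = 1/2
A ≡ C = 3/4 ≡ 1/4 = 1/2
B ≡ B = 1/4 ≡ 1/4 = 1
(A ≡ C) ≡ (B ≡ B) = 1/2 ≡ 1 = 1/2
¬(B ≡ A) ≡ ((A ≡ C) ≡ (B ≡ B)) = 1/2 ≡ 1/2 = 1
C ⊃ C = 1/4 ⊃ 1/4 = 1
¬(C ⊃ C) = ¬1 = 0
¬(C ⊃ C) ≡ B = 0 ≡ 1/4 = 3/4
(¬(B ≡ A) ≡ ((A ≡ C) ≡ (B ≡ B))) ⊃ (¬(C ⊃ C) ≡ B) = 1 ⊃ 3/4 = 3/4
¬((¬(B ≡ A) ≡ ((A ≡ C) ≡ (B ≡ B))) ⊃ (¬(C ⊃ C) ≡ B)) = ¬3/4 = 1/4
((¬(A ⊃ B) ⊃ ¬¬(B ⊃ B)) ≡ (¬((¬B ⊃ (A ≡ C)) ≡ (¬B ≡ (A ⊃ B))) ⊃ ((((B ⊃ B) ≡ ¬C) ⊃ ((B ⊃ B) ≡ ¬B)) ≡ ((A ⊃ ¬C) ⊃ (C ⊃ A))))) ≡ ¬((¬(B ≡ A) ≡ ((A ≡ C) ≡ (B ≡ B))) ⊃ (¬(C ⊃ C) ≡ B)) = 1 ≡ 1/4 = 1/4

1/4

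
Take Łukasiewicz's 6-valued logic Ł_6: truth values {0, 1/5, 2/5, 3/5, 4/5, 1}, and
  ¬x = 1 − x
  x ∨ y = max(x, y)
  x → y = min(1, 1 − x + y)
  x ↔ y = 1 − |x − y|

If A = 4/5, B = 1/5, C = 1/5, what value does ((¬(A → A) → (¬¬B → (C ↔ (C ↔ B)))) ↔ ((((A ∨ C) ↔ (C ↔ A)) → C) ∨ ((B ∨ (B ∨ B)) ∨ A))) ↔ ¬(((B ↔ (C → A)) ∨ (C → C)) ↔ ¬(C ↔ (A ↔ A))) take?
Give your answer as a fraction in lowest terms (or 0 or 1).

2/5

A → A = 4/5 → 4/5 = 1
¬(A → A) = ¬1 = 0
¬B = ¬1/5 = 4/5
¬¬B = ¬4/5 = 1/5
C ↔ B = 1/5 ↔ 1/5 = 1
C ↔ (C ↔ B) = 1/5 ↔ 1 = 1/5
¬¬B → (C ↔ (C ↔ B)) = 1/5 → 1/5 = 1
¬(A → A) → (¬¬B → (C ↔ (C ↔ B))) = 0 → 1 = 1
A ∨ C = 4/5 ∨ 1/5 = 4/5
C ↔ A = 1/5 ↔ 4/5 = 2/5
(A ∨ C) ↔ (C ↔ A) = 4/5 ↔ 2/5 = 3/5
((A ∨ C) ↔ (C ↔ A)) → C = 3/5 → 1/5 = 3/5
B ∨ B = 1/5 ∨ 1/5 = 1/5
B ∨ (B ∨ B) = 1/5 ∨ 1/5 = 1/5
(B ∨ (B ∨ B)) ∨ A = 1/5 ∨ 4/5 = 4/5
(((A ∨ C) ↔ (C ↔ A)) → C) ∨ ((B ∨ (B ∨ B)) ∨ A) = 3/5 ∨ 4/5 = 4/5
(¬(A → A) → (¬¬B → (C ↔ (C ↔ B)))) ↔ ((((A ∨ C) ↔ (C ↔ A)) → C) ∨ ((B ∨ (B ∨ B)) ∨ A)) = 1 ↔ 4/5 = 4/5
C → A = 1/5 → 4/5 = 1
B ↔ (C → A) = 1/5 ↔ 1 = 1/5
C → C = 1/5 → 1/5 = 1
(B ↔ (C → A)) ∨ (C → C) = 1/5 ∨ 1 = 1
A ↔ A = 4/5 ↔ 4/5 = 1
C ↔ (A ↔ A) = 1/5 ↔ 1 = 1/5
¬(C ↔ (A ↔ A)) = ¬1/5 = 4/5
((B ↔ (C → A)) ∨ (C → C)) ↔ ¬(C ↔ (A ↔ A)) = 1 ↔ 4/5 = 4/5
¬(((B ↔ (C → A)) ∨ (C → C)) ↔ ¬(C ↔ (A ↔ A))) = ¬4/5 = 1/5
((¬(A → A) → (¬¬B → (C ↔ (C ↔ B)))) ↔ ((((A ∨ C) ↔ (C ↔ A)) → C) ∨ ((B ∨ (B ∨ B)) ∨ A))) ↔ ¬(((B ↔ (C → A)) ∨ (C → C)) ↔ ¬(C ↔ (A ↔ A))) = 4/5 ↔ 1/5 = 2/5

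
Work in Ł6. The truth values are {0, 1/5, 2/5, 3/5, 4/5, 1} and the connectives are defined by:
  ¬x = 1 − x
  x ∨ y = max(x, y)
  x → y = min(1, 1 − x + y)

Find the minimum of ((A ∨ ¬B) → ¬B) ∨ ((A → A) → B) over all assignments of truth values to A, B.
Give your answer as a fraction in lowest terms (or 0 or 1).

3/5

Take A = 4/5, B = 3/5:
¬B = ¬3/5 = 2/5
A ∨ ¬B = 4/5 ∨ 2/5 = 4/5
¬B = ¬3/5 = 2/5
(A ∨ ¬B) → ¬B = 4/5 → 2/5 = 3/5
A → A = 4/5 → 4/5 = 1
(A → A) → B = 1 → 3/5 = 3/5
((A ∨ ¬B) → ¬B) ∨ ((A → A) → B) = 3/5 ∨ 3/5 = 3/5
No assignment yields a value below 3/5, so this is the minimum.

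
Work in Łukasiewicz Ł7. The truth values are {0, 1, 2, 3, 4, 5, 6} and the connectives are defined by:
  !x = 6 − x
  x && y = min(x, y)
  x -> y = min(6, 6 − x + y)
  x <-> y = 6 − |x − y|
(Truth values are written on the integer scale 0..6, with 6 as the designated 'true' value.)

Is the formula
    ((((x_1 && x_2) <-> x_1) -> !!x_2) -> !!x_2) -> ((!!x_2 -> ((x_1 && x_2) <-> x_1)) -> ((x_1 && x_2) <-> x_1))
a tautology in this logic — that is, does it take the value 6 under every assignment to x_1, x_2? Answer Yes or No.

Yes

At x_1 = 5, x_2 = 6, for instance:
x_1 && x_2 = 5 && 6 = 5
(x_1 && x_2) <-> x_1 = 5 <-> 5 = 6
!x_2 = !6 = 0
!!x_2 = !0 = 6
((x_1 && x_2) <-> x_1) -> !!x_2 = 6 -> 6 = 6
(((x_1 && x_2) <-> x_1) -> !!x_2) -> !!x_2 = 6 -> 6 = 6
!!x_2 -> ((x_1 && x_2) <-> x_1) = 6 -> 6 = 6
(!!x_2 -> ((x_1 && x_2) <-> x_1)) -> ((x_1 && x_2) <-> x_1) = 6 -> 6 = 6
((((x_1 && x_2) <-> x_1) -> !!x_2) -> !!x_2) -> ((!!x_2 -> ((x_1 && x_2) <-> x_1)) -> ((x_1 && x_2) <-> x_1)) = 6 -> 6 = 6
and checking the remaining 48 assignments likewise gives ≥ 6 in every case.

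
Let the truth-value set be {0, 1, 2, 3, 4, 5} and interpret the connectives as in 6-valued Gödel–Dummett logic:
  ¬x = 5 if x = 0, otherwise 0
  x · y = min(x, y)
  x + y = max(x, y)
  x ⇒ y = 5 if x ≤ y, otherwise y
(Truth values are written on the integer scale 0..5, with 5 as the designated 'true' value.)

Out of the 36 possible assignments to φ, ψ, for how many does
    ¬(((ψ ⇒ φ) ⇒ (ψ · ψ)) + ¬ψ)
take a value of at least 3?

0

value 0: 36 assignments
So 0 of the 36 assignments meet the threshold.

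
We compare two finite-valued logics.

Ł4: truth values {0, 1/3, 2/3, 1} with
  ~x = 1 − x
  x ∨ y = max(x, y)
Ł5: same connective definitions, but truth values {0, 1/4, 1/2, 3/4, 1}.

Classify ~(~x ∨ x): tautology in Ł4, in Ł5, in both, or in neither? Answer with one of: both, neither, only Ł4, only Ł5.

neither

In Ł4: at x = 0 the value is 0 — not a tautology.
In Ł5: at x = 0 the value is 0 — not a tautology.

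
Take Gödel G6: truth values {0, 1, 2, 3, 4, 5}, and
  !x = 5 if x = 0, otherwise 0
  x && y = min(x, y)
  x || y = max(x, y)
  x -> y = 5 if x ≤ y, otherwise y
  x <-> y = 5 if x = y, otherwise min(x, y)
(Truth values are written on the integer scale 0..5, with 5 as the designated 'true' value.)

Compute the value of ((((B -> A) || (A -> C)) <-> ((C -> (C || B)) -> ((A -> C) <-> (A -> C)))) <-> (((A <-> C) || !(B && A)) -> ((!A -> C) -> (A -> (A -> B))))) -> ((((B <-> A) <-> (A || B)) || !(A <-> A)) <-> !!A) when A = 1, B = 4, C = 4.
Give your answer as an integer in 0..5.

1

B -> A = 4 -> 1 = 1
A -> C = 1 -> 4 = 5
(B -> A) || (A -> C) = 1 || 5 = 5
C || B = 4 || 4 = 4
C -> (C || B) = 4 -> 4 = 5
A -> C = 1 -> 4 = 5
A -> C = 1 -> 4 = 5
(A -> C) <-> (A -> C) = 5 <-> 5 = 5
(C -> (C || B)) -> ((A -> C) <-> (A -> C)) = 5 -> 5 = 5
((B -> A) || (A -> C)) <-> ((C -> (C || B)) -> ((A -> C) <-> (A -> C))) = 5 <-> 5 = 5
A <-> C = 1 <-> 4 = 1
B && A = 4 && 1 = 1
!(B && A) = !1 = 0
(A <-> C) || !(B && A) = 1 || 0 = 1
!A = !1 = 0
!A -> C = 0 -> 4 = 5
A -> B = 1 -> 4 = 5
A -> (A -> B) = 1 -> 5 = 5
(!A -> C) -> (A -> (A -> B)) = 5 -> 5 = 5
((A <-> C) || !(B && A)) -> ((!A -> C) -> (A -> (A -> B))) = 1 -> 5 = 5
(((B -> A) || (A -> C)) <-> ((C -> (C || B)) -> ((A -> C) <-> (A -> C)))) <-> (((A <-> C) || !(B && A)) -> ((!A -> C) -> (A -> (A -> B)))) = 5 <-> 5 = 5
B <-> A = 4 <-> 1 = 1
A || B = 1 || 4 = 4
(B <-> A) <-> (A || B) = 1 <-> 4 = 1
A <-> A = 1 <-> 1 = 5
!(A <-> A) = !5 = 0
((B <-> A) <-> (A || B)) || !(A <-> A) = 1 || 0 = 1
!A = !1 = 0
!!A = !0 = 5
(((B <-> A) <-> (A || B)) || !(A <-> A)) <-> !!A = 1 <-> 5 = 1
((((B -> A) || (A -> C)) <-> ((C -> (C || B)) -> ((A -> C) <-> (A -> C)))) <-> (((A <-> C) || !(B && A)) -> ((!A -> C) -> (A -> (A -> B))))) -> ((((B <-> A) <-> (A || B)) || !(A <-> A)) <-> !!A) = 5 -> 1 = 1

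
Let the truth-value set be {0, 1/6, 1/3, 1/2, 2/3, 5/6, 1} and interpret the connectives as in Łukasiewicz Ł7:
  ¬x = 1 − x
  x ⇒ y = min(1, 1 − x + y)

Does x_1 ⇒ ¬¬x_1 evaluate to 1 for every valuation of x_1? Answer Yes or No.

x_1 = 0 ↦ 1
x_1 = 1/6 ↦ 1
x_1 = 1/3 ↦ 1
x_1 = 1/2 ↦ 1
x_1 = 2/3 ↦ 1
x_1 = 5/6 ↦ 1
x_1 = 1 ↦ 1
Every assignment gives a value ≥ 1.

Yes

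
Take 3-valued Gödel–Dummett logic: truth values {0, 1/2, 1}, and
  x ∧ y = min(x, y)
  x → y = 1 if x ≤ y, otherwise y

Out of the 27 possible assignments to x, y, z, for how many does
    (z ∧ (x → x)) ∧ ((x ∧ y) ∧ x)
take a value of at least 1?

1

value 1: 1 assignment (counts)
value 1/2: 7 assignments
value 0: 19 assignments
So 1 of the 27 assignments meets the threshold.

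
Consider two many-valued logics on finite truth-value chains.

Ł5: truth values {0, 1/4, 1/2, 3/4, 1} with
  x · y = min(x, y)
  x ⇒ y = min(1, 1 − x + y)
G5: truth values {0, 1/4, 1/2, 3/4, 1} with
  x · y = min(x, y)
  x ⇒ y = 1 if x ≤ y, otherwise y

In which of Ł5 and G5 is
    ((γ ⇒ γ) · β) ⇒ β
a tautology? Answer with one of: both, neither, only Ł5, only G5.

In Ł5: every assignment gives 1 — tautology.
In G5: every assignment gives 1 — tautology.

both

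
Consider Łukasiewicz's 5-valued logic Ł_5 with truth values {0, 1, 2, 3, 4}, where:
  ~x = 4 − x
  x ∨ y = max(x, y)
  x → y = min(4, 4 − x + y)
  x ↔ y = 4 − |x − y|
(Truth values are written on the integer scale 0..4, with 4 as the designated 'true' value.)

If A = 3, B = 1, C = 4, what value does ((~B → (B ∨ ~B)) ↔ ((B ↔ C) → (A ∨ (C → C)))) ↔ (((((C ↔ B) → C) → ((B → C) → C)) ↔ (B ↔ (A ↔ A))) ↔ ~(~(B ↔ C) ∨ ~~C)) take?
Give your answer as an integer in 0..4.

3

~B = ~1 = 3
~B = ~1 = 3
B ∨ ~B = 1 ∨ 3 = 3
~B → (B ∨ ~B) = 3 → 3 = 4
B ↔ C = 1 ↔ 4 = 1
C → C = 4 → 4 = 4
A ∨ (C → C) = 3 ∨ 4 = 4
(B ↔ C) → (A ∨ (C → C)) = 1 → 4 = 4
(~B → (B ∨ ~B)) ↔ ((B ↔ C) → (A ∨ (C → C))) = 4 ↔ 4 = 4
C ↔ B = 4 ↔ 1 = 1
(C ↔ B) → C = 1 → 4 = 4
B → C = 1 → 4 = 4
(B → C) → C = 4 → 4 = 4
((C ↔ B) → C) → ((B → C) → C) = 4 → 4 = 4
A ↔ A = 3 ↔ 3 = 4
B ↔ (A ↔ A) = 1 ↔ 4 = 1
(((C ↔ B) → C) → ((B → C) → C)) ↔ (B ↔ (A ↔ A)) = 4 ↔ 1 = 1
B ↔ C = 1 ↔ 4 = 1
~(B ↔ C) = ~1 = 3
~C = ~4 = 0
~~C = ~0 = 4
~(B ↔ C) ∨ ~~C = 3 ∨ 4 = 4
~(~(B ↔ C) ∨ ~~C) = ~4 = 0
((((C ↔ B) → C) → ((B → C) → C)) ↔ (B ↔ (A ↔ A))) ↔ ~(~(B ↔ C) ∨ ~~C) = 1 ↔ 0 = 3
((~B → (B ∨ ~B)) ↔ ((B ↔ C) → (A ∨ (C → C)))) ↔ (((((C ↔ B) → C) → ((B → C) → C)) ↔ (B ↔ (A ↔ A))) ↔ ~(~(B ↔ C) ∨ ~~C)) = 4 ↔ 3 = 3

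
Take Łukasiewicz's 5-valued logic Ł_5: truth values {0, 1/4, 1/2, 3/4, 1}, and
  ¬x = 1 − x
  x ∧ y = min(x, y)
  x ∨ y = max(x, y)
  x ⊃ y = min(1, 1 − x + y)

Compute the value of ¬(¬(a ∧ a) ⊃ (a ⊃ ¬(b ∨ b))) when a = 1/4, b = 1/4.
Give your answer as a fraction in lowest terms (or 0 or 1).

0

a ∧ a = 1/4 ∧ 1/4 = 1/4
¬(a ∧ a) = ¬1/4 = 3/4
b ∨ b = 1/4 ∨ 1/4 = 1/4
¬(b ∨ b) = ¬1/4 = 3/4
a ⊃ ¬(b ∨ b) = 1/4 ⊃ 3/4 = 1
¬(a ∧ a) ⊃ (a ⊃ ¬(b ∨ b)) = 3/4 ⊃ 1 = 1
¬(¬(a ∧ a) ⊃ (a ⊃ ¬(b ∨ b))) = ¬1 = 0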